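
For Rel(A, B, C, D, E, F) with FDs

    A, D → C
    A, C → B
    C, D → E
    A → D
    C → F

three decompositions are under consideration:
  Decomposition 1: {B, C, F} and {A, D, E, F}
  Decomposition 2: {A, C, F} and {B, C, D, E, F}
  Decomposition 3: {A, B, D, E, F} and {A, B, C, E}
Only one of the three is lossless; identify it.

Decomposition 1: common = {F}, closure = {F} → lossy.
Decomposition 2: common = {C, F}, closure = {C, F} → lossy.
Decomposition 3: common = {A, B, E}, closure = {A, B, C, D, E, F} → lossless.

Decomposition 3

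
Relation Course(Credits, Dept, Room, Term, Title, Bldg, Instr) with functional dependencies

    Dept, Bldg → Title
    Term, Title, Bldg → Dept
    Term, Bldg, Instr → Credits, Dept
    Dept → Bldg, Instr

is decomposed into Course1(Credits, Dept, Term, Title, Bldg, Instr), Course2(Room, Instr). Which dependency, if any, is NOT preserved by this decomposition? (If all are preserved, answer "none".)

Dept, Bldg → Title lies within Course1.
Term, Title, Bldg → Dept lies within Course1.
Term, Bldg, Instr → Credits, Dept lies within Course1.
Dept → Bldg, Instr lies within Course1.
Every dependency is enforceable on the fragments, so the decomposition is dependency-preserving.

none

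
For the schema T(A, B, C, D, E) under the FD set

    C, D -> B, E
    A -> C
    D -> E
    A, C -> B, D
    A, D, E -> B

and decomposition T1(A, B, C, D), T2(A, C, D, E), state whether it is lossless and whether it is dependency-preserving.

Lossless test: (A, C, D)⁺ = {A, B, C, D, E}, which contains all of one fragment — lossless.
Dependency preservation: C, D → B, E; A, D, E → B are not contained in any single fragment, but the restricted closure of each left-hand side across the fragments still reaches the right-hand side; the remaining FDs each lie inside some fragment. All dependencies are preserved.

lossless and dependency-preserving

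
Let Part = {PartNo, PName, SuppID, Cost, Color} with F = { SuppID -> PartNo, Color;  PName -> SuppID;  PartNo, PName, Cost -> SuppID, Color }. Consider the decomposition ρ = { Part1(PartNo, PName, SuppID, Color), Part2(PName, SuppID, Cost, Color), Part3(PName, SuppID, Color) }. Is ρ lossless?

Yes

Chase test. Columns are PartNo, PName, SuppID, Cost, Color; row i has aⱼ where attribute j ∈ Parti, else bᵢⱼ.
Initial tableau (one row per fragment):
  row 1: a1 a2 a3 b14 a5
  row 2: b21 a2 a3 a4 a5
  row 3: b31 a2 a3 b34 a5
Rows 1 and 2 agree on SuppID; apply SuppID→PartNo, Color and equate their PartNo, Color entries.
Rows 1 and 3 agree on SuppID; apply SuppID→PartNo, Color and equate their PartNo, Color entries.
Row 2 is now all distinguished symbols — the join is lossless.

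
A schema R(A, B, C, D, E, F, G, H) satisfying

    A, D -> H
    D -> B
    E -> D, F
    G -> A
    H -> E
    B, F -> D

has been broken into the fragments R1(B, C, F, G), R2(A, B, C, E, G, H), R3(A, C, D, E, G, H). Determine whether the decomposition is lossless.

Chase test. Columns are A, B, C, D, E, F, G, H; row i has aⱼ where attribute j ∈ Ri, else bᵢⱼ.
Initial tableau (one row per fragment):
  row 1: b11 a2 a3 b14 b15 a6 a7 b18
  row 2: a1 a2 a3 b24 a5 b26 a7 a8
  row 3: a1 b32 a3 a4 a5 b36 a7 a8
Rows 2 and 3 agree on E; apply E→D, F and equate their D, F entries.
Rows 1 and 2 agree on G; apply G→A and equate their A entries.
Rows 2 and 3 agree on D; apply D→B and equate their B entries.
No row becomes fully distinguished — the join is lossy.

No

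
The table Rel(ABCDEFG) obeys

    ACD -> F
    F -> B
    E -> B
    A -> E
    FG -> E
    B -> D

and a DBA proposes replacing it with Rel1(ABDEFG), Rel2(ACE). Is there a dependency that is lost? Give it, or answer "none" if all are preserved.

Check ACD → F: no single fragment contains all of {ACDF}, and the restricted closure of {ACD} across the fragments never reaches {F}.
F → B is preserved.
E → B is preserved.
A → E is preserved.
FG → E is preserved.
B → D is preserved.

ACD -> F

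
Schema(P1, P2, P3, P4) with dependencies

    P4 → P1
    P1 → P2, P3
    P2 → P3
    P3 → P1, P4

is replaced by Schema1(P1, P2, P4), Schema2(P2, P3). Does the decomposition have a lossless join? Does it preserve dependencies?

Lossless test: (P2)⁺ = {P1, P2, P3, P4}, which contains all of one fragment — lossless.
Dependency preservation: P1 → P2, P3; P3 → P1, P4 are not contained in any single fragment, but the restricted closure of each left-hand side across the fragments still reaches the right-hand side; the remaining FDs each lie inside some fragment. All dependencies are preserved.

lossless and dependency-preserving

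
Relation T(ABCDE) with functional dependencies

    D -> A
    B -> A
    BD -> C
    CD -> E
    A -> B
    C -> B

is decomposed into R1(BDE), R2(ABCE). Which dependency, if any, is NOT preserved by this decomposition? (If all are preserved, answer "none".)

Check BD → C: no single fragment contains all of {BCD}, and the restricted closure of {BD} across the fragments never reaches {C}.
D → A is preserved.
B → A is preserved.
CD → E is preserved.
A → B is preserved.
C → B is preserved.

BD -> C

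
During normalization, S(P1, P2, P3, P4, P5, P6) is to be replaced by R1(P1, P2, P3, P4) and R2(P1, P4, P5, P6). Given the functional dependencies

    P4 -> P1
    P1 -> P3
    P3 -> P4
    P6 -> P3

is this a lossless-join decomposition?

Common attributes: R1 ∩ R2 = {P1, P4}.
Closure of {P1, P4}: P1 → P3 applies, adding P3. So (P1, P4)⁺ = {P1, P3, P4}.
The closure contains neither all of R1 = {P1, P2, P3, P4} nor all of R2 = {P1, P4, P5, P6}, so the common attributes are not a superkey of either fragment. The join is lossy.

No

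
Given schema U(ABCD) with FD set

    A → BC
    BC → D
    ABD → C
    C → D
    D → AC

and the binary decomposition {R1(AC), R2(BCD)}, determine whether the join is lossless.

Yes

Common attributes: R1 ∩ R2 = {C}.
Closure of {C}: C → D applies, adding D; D → AC applies, adding A; A → BC applies, adding B. So (C)⁺ = {ABCD}.
This closure contains every attribute of R1, so R1 ∩ R2 → R1. The join is lossless.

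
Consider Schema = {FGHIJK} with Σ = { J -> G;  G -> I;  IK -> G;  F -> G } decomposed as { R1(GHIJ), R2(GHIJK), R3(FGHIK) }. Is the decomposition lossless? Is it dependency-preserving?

lossy but dependency-preserving

Lossless test (chase): applying each FD to every pair of rows produces no changes in the tableau, so no row becomes fully distinguished — the join is lossy.
Dependency preservation: every FD's attributes lie within a single fragment, so each can be enforced locally — preserved.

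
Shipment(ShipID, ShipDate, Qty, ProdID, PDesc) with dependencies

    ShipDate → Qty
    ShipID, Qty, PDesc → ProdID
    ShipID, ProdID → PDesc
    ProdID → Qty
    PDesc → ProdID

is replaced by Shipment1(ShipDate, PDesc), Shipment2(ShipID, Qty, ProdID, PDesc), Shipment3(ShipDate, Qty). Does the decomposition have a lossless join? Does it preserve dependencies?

lossy but dependency-preserving

Lossless test (chase): Rows 1 and 3 agree on ShipDate; apply ShipDate→Qty and equate their Qty entries. Rows 1 and 2 agree on PDesc; apply PDesc→ProdID and equate their ProdID entries. No row becomes fully distinguished — the join is lossy.
Dependency preservation: every FD's attributes lie within a single fragment, so each can be enforced locally — preserved.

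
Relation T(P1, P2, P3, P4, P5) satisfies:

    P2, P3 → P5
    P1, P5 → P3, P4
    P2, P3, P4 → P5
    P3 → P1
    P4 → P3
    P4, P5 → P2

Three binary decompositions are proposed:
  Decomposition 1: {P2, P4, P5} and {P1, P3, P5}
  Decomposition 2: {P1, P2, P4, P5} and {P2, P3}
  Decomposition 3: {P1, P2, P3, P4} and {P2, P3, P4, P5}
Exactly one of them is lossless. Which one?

Decomposition 3

Decomposition 1: common = {P5}, closure = {P5} → lossy.
Decomposition 2: common = {P2}, closure = {P2} → lossy.
Decomposition 3: common = {P2, P3, P4}, closure = {P1, P2, P3, P4, P5} → lossless.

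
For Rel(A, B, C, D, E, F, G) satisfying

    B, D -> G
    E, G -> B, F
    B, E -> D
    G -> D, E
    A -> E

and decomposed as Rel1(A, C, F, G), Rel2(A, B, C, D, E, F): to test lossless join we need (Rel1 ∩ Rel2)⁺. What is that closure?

Rel1 ∩ Rel2 = {A, C, F}.
A → E applies, adding E
Closure: {A, C, E, F}.

A, C, E, F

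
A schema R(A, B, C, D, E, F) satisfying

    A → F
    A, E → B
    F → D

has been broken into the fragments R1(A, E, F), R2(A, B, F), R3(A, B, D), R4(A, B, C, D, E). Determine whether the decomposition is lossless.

Chase test. Columns are A, B, C, D, E, F; row i has aⱼ where attribute j ∈ Ri, else bᵢⱼ.
Initial tableau (one row per fragment):
  row 1: a1 b12 b13 b14 a5 a6
  row 2: a1 a2 b23 b24 b25 a6
  row 3: a1 a2 b33 a4 b35 b36
  row 4: a1 a2 a3 a4 a5 b46
Rows 1 and 3 agree on A; apply A→F and equate their F entries.
Rows 1 and 4 agree on A; apply A→F and equate their F entries.
Rows 1 and 4 agree on A, E; apply A, E→B and equate their B entries.
Rows 1 and 2 agree on F; apply F→D and equate their D entries.
Rows 1 and 3 agree on F; apply F→D and equate their D entries.
Row 4 is now all distinguished symbols — the join is lossless.

Yes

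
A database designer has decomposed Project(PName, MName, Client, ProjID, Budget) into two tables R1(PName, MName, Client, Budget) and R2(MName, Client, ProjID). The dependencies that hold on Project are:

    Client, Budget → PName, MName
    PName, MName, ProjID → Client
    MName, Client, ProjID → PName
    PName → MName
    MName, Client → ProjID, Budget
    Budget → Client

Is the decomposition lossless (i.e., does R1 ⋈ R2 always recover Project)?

Yes

Common attributes: R1 ∩ R2 = {MName, Client}.
Closure of {MName, Client}: MName, Client → ProjID, Budget applies, adding ProjID, Budget; Client, Budget → PName, MName applies, adding PName. So (MName, Client)⁺ = {PName, MName, Client, ProjID, Budget}.
This closure contains every attribute of R1, so R1 ∩ R2 → R1. The join is lossless.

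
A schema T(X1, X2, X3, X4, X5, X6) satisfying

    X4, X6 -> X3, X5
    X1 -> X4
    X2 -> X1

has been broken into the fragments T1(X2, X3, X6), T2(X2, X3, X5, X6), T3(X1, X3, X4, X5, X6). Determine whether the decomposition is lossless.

No

Chase test. Columns are X1, X2, X3, X4, X5, X6; row i has aⱼ where attribute j ∈ Ti, else bᵢⱼ.
Initial tableau (one row per fragment):
  row 1: b11 a2 a3 b14 b15 a6
  row 2: b21 a2 a3 b24 a5 a6
  row 3: a1 b32 a3 a4 a5 a6
Rows 1 and 2 agree on X2; apply X2→X1 and equate their X1 entries.
Rows 1 and 2 agree on X1; apply X1→X4 and equate their X4 entries.
Rows 1 and 2 agree on X4, X6; apply X4, X6→X3, X5 and equate their X3, X5 entries.
No row becomes fully distinguished — the join is lossy.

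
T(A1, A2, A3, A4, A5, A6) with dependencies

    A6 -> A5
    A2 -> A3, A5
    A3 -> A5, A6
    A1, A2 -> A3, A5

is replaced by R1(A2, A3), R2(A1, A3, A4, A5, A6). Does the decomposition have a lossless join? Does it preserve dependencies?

Lossless test: (A3)⁺ = {A3, A5, A6}, which is a superkey of neither fragment — lossy.
Dependency preservation: A2 → A3, A5; A1, A2 → A3, A5 are not contained in any single fragment, but the restricted closure of each left-hand side across the fragments still reaches the right-hand side; the remaining FDs each lie inside some fragment. All dependencies are preserved.

lossy but dependency-preserving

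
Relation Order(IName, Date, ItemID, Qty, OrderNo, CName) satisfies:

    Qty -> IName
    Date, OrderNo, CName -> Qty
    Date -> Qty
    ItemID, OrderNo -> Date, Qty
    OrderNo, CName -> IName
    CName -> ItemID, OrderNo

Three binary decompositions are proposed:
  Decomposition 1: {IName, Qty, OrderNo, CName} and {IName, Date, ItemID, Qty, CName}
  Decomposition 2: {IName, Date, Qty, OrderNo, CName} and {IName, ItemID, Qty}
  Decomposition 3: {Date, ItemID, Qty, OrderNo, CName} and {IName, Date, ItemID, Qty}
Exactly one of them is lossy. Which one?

Decomposition 1: common = {IName, Qty, CName}, closure = {IName, Date, ItemID, Qty, OrderNo, CName} → lossless.
Decomposition 2: common = {IName, Qty}, closure = {IName, Qty} → lossy.
Decomposition 3: common = {Date, ItemID, Qty}, closure = {IName, Date, ItemID, Qty} → lossless.

Decomposition 2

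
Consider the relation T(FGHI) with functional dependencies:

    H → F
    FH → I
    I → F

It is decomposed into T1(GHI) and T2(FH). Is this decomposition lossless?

Common attributes: T1 ∩ T2 = {H}.
Closure of {H}: H → F applies, adding F; FH → I applies, adding I. So (H)⁺ = {FHI}.
This closure contains every attribute of T2, so T1 ∩ T2 → T2. The join is lossless.

Yes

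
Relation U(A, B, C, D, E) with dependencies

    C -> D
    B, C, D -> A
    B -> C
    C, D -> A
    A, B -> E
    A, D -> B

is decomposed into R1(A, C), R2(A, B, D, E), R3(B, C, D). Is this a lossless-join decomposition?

Chase test. Columns are A, B, C, D, E; row i has aⱼ where attribute j ∈ Ri, else bᵢⱼ.
Initial tableau (one row per fragment):
  row 1: a1 b12 a3 b14 b15
  row 2: a1 a2 b23 a4 a5
  row 3: b31 a2 a3 a4 b35
Rows 1 and 3 agree on C; apply C→D and equate their D entries.
Rows 2 and 3 agree on B; apply B→C and equate their C entries.
Rows 1 and 3 agree on C, D; apply C, D→A and equate their A entries.
Rows 2 and 3 agree on A, B; apply A, B→E and equate their E entries.
Rows 1 and 2 agree on A, D; apply A, D→B and equate their B entries.
Rows 1 and 2 agree on A, B; apply A, B→E and equate their E entries.
Row 1 is now all distinguished symbols — the join is lossless.

Yes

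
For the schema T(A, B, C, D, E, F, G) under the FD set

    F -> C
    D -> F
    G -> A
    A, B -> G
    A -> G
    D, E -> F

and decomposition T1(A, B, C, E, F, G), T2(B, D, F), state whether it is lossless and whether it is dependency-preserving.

Lossless test: (B, F)⁺ = {B, C, F}, which is a superkey of neither fragment — lossy.
Dependency preservation: D, E → F is not contained in any single fragment, but the restricted closure of its left-hand side across the fragments still reaches the right-hand side; the remaining FDs each lie inside some fragment. All dependencies are preserved.

lossy but dependency-preserving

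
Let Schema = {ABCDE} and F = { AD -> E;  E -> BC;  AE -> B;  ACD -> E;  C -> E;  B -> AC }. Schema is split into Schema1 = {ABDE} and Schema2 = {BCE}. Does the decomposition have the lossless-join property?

Common attributes: Schema1 ∩ Schema2 = {BE}.
Closure of {BE}: E → BC applies, adding C; B → AC applies, adding A. So (BE)⁺ = {ABCE}.
This closure contains every attribute of Schema2, so Schema1 ∩ Schema2 → Schema2. The join is lossless.

Yes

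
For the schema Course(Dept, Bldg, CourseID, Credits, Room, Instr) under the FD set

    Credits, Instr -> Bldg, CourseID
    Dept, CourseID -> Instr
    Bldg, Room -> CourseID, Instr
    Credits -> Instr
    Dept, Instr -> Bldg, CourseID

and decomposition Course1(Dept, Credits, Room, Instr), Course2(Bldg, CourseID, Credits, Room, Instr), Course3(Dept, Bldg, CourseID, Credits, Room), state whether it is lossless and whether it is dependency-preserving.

lossless but not dependency-preserving

Lossless test (chase): Rows 1 and 2 agree on Credits, Instr; apply Credits, Instr→Bldg, CourseID and equate their Bldg, CourseID entries. Rows 1 and 3 agree on Dept, CourseID; apply Dept, CourseID→Instr and equate their Instr entries. Row 1 is now all distinguished symbols — the join is lossless.
Dependency preservation: the restricted closure of {Dept, CourseID} across the fragments never reaches {Instr}, so Dept, CourseID → Instr cannot be enforced without a join — not preserved.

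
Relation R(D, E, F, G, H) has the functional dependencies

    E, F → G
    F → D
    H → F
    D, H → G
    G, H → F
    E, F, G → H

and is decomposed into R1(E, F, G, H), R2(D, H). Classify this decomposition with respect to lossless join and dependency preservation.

Lossless test: (H)⁺ = {D, F, G, H}, which contains all of one fragment — lossless.
Dependency preservation: the restricted closure of {F} across the fragments never reaches {D}, so F → D cannot be enforced without a join — not preserved.

lossless but not dependency-preserving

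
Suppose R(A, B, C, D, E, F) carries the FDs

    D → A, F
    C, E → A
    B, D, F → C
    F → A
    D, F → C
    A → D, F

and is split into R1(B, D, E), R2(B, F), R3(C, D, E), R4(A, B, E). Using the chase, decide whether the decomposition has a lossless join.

Chase test. Columns are A, B, C, D, E, F; row i has aⱼ where attribute j ∈ Ri, else bᵢⱼ.
Initial tableau (one row per fragment):
  row 1: b11 a2 b13 a4 a5 b16
  row 2: b21 a2 b23 b24 b25 a6
  row 3: b31 b32 a3 a4 a5 b36
  row 4: a1 a2 b43 b44 a5 b46
Rows 1 and 3 agree on D; apply D→A, F and equate their A, F entries.
Rows 1 and 3 agree on D, F; apply D, F→C and equate their C entries.
No row becomes fully distinguished — the join is lossy.

No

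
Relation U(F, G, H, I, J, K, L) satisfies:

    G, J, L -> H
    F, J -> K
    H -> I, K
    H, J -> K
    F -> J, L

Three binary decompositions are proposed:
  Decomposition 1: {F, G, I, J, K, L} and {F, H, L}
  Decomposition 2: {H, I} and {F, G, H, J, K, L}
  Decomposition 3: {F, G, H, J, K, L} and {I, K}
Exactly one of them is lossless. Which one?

Decomposition 2

Decomposition 1: common = {F, L}, closure = {F, J, K, L} → lossy.
Decomposition 2: common = {H}, closure = {H, I, K} → lossless.
Decomposition 3: common = {K}, closure = {K} → lossy.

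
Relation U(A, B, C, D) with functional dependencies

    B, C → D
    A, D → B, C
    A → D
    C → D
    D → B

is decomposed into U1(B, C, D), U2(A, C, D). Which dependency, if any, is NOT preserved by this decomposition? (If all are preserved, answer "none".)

none

B, C → D lies within U1.
A, D → B, C: restricted closure across fragments reaches B, C.
A → D lies within U2.
C → D lies within U1.
D → B lies within U1.
Every dependency is enforceable on the fragments, so the decomposition is dependency-preserving.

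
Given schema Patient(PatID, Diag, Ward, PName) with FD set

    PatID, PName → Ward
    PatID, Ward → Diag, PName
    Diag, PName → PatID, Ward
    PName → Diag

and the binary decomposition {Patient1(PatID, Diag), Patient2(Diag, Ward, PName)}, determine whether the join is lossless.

No

Common attributes: Patient1 ∩ Patient2 = {Diag}.
No dependency enlarges {Diag}, so (Diag)⁺ = {Diag}.
The closure contains neither all of Patient1 = {PatID, Diag} nor all of Patient2 = {Diag, Ward, PName}, so the common attributes are not a superkey of either fragment. The join is lossy.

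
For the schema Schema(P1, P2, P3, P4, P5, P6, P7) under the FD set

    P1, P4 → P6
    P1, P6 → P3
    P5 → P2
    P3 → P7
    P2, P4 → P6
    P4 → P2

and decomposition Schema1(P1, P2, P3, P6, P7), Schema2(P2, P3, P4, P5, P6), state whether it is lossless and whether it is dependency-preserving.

lossy but dependency-preserving

Lossless test: (P2, P3, P6)⁺ = {P2, P3, P6, P7}, which is a superkey of neither fragment — lossy.
Dependency preservation: P1, P4 → P6 is not contained in any single fragment, but the restricted closure of its left-hand side across the fragments still reaches the right-hand side; the remaining FDs each lie inside some fragment. All dependencies are preserved.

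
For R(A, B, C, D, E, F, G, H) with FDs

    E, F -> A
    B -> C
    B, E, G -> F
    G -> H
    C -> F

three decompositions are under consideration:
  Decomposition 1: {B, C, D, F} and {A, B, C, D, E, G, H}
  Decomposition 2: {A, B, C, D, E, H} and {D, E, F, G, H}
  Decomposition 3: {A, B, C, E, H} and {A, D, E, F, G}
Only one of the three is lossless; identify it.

Decomposition 1: common = {B, C, D}, closure = {B, C, D, F} → lossless.
Decomposition 2: common = {D, E, H}, closure = {D, E, H} → lossy.
Decomposition 3: common = {A, E}, closure = {A, E} → lossy.

Decomposition 1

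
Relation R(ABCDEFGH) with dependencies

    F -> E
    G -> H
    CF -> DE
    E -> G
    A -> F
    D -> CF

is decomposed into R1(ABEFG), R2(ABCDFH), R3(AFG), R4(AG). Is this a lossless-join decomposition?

Chase test. Columns are ABCDEFGH; row i has aⱼ where attribute j ∈ Ri, else bᵢⱼ.
Initial tableau (one row per fragment):
  row 1: a1 a2 b13 b14 a5 a6 a7 b18
  row 2: a1 a2 a3 a4 b25 a6 b27 a8
  row 3: a1 b32 b33 b34 b35 a6 a7 b38
  row 4: a1 b42 b43 b44 b45 b46 a7 b48
Rows 1 and 2 agree on F; apply F→E and equate their E entries.
Rows 1 and 3 agree on F; apply F→E and equate their E entries.
Rows 1 and 3 agree on G; apply G→H and equate their H entries.
Rows 1 and 4 agree on G; apply G→H and equate their H entries.
Rows 1 and 2 agree on E; apply E→G and equate their G entries.
Rows 1 and 4 agree on A; apply A→F and equate their F entries.
Rows 1 and 4 agree on F; apply F→E and equate their E entries.
Rows 1 and 2 agree on G; apply G→H and equate their H entries.
Row 2 is now all distinguished symbols — the join is lossless.

Yes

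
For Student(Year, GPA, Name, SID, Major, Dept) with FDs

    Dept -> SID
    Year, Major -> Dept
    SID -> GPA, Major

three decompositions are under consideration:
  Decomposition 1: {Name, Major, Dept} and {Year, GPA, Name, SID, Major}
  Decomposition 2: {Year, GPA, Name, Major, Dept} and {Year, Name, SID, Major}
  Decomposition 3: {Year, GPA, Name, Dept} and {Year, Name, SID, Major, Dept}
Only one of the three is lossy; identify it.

Decomposition 1

Decomposition 1: common = {Name, Major}, closure = {Name, Major} → lossy.
Decomposition 2: common = {Year, Name, Major}, closure = {Year, GPA, Name, SID, Major, Dept} → lossless.
Decomposition 3: common = {Year, Name, Dept}, closure = {Year, GPA, Name, SID, Major, Dept} → lossless.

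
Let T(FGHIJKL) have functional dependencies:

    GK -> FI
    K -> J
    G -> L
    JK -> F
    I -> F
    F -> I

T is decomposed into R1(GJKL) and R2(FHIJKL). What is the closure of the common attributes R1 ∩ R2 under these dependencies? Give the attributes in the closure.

R1 ∩ R2 = {JKL}.
JK → F applies, adding F
F → I applies, adding I
Closure: {FIJKL}.

FIJKL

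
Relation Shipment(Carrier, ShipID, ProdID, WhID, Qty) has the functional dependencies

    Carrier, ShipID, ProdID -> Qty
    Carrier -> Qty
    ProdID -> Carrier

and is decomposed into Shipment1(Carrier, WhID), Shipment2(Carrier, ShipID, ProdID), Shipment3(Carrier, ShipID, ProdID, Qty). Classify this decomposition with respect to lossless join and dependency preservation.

lossy but dependency-preserving

Lossless test (chase): Rows 2 and 3 agree on Carrier, ShipID, ProdID; apply Carrier, ShipID, ProdID→Qty and equate their Qty entries. Rows 1 and 2 agree on Carrier; apply Carrier→Qty and equate their Qty entries. No row becomes fully distinguished — the join is lossy.
Dependency preservation: every FD's attributes lie within a single fragment, so each can be enforced locally — preserved.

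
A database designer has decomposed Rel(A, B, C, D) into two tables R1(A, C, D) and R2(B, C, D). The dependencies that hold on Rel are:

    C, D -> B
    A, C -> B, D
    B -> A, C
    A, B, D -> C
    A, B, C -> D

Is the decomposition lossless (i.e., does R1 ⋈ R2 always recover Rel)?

Yes

Common attributes: R1 ∩ R2 = {C, D}.
Closure of {C, D}: C, D → B applies, adding B; B → A, C applies, adding A. So (C, D)⁺ = {A, B, C, D}.
This closure contains every attribute of R1, so R1 ∩ R2 → R1. The join is lossless.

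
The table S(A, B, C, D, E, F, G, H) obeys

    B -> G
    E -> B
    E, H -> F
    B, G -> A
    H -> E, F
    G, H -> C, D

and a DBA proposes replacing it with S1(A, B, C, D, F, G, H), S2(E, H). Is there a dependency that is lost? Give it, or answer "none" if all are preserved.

Check E → B: no single fragment contains all of {B, E}, and the restricted closure of {E} across the fragments never reaches {B}.
B → G is preserved.
E, H → F is preserved.
B, G → A is preserved.
H → E, F is preserved.
G, H → C, D is preserved.

E -> B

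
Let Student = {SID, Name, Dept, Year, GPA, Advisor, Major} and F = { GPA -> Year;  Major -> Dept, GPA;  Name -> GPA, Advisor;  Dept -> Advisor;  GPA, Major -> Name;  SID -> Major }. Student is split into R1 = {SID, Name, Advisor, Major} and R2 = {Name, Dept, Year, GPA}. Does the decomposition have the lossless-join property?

No

Common attributes: R1 ∩ R2 = {Name}.
Closure of {Name}: Name → GPA, Advisor applies, adding GPA, Advisor; GPA → Year applies, adding Year. So (Name)⁺ = {Name, Year, GPA, Advisor}.
The closure contains neither all of R1 = {SID, Name, Advisor, Major} nor all of R2 = {Name, Dept, Year, GPA}, so the common attributes are not a superkey of either fragment. The join is lossy.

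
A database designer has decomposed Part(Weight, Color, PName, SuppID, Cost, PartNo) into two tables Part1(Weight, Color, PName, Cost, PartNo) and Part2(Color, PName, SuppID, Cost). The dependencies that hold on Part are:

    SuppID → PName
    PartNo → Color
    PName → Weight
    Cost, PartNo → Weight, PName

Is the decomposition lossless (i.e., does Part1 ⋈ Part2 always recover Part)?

Common attributes: Part1 ∩ Part2 = {Color, PName, Cost}.
Closure of {Color, PName, Cost}: PName → Weight applies, adding Weight. So (Color, PName, Cost)⁺ = {Weight, Color, PName, Cost}.
The closure contains neither all of Part1 = {Weight, Color, PName, Cost, PartNo} nor all of Part2 = {Color, PName, SuppID, Cost}, so the common attributes are not a superkey of either fragment. The join is lossy.

No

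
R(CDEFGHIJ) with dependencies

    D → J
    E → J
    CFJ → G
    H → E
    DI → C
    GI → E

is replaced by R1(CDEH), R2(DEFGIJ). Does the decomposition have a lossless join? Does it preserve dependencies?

lossy and not dependency-preserving

Lossless test: (DE)⁺ = {DEJ}, which is a superkey of neither fragment — lossy.
Dependency preservation: the restricted closure of {CFJ} across the fragments never reaches {G}, so CFJ → G cannot be enforced without a join — not preserved.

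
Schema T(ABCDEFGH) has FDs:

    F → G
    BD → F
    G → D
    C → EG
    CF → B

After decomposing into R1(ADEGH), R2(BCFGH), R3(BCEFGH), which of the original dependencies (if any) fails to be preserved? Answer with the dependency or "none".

Check BD → F: no single fragment contains all of {BDF}, and the restricted closure of {BD} across the fragments never reaches {F}.
F → G is preserved.
G → D is preserved.
C → EG is preserved.
CF → B is preserved.

BD → F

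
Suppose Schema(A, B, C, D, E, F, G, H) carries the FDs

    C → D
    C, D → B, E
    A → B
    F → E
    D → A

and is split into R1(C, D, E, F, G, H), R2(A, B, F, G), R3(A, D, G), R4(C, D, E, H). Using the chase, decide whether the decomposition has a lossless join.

Chase test. Columns are A, B, C, D, E, F, G, H; row i has aⱼ where attribute j ∈ Ri, else bᵢⱼ.
Initial tableau (one row per fragment):
  row 1: b11 b12 a3 a4 a5 a6 a7 a8
  row 2: a1 a2 b23 b24 b25 a6 a7 b28
  row 3: a1 b32 b33 a4 b35 b36 a7 b38
  row 4: b41 b42 a3 a4 a5 b46 b47 a8
Rows 1 and 4 agree on C, D; apply C, D→B, E and equate their B, E entries.
Rows 2 and 3 agree on A; apply A→B and equate their B entries.
Rows 1 and 2 agree on F; apply F→E and equate their E entries.
Rows 1 and 3 agree on D; apply D→A and equate their A entries.
Rows 1 and 4 agree on D; apply D→A and equate their A entries.
Rows 1 and 2 agree on A; apply A→B and equate their B entries.
Row 1 is now all distinguished symbols — the join is lossless.

Yes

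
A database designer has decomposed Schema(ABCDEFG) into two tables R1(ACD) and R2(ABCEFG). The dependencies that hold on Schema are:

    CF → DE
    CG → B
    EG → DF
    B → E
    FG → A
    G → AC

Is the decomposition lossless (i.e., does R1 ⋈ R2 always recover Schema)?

Common attributes: R1 ∩ R2 = {AC}.
No dependency enlarges {AC}, so (AC)⁺ = {AC}.
The closure contains neither all of R1 = {ACD} nor all of R2 = {ABCEFG}, so the common attributes are not a superkey of either fragment. The join is lossy.

No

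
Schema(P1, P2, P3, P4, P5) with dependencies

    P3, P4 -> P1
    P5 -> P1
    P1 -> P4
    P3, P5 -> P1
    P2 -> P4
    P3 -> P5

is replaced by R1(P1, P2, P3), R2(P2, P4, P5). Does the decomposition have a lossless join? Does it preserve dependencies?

Lossless test: (P2)⁺ = {P2, P4}, which is a superkey of neither fragment — lossy.
Dependency preservation: the restricted closure of {P5} across the fragments never reaches {P1}, so P5 → P1 cannot be enforced without a join — not preserved.

lossy and not dependency-preserving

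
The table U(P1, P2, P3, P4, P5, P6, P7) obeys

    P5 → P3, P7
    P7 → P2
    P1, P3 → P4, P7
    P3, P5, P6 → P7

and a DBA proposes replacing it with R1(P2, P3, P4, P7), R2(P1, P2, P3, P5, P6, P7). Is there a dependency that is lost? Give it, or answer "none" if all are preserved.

Check P1, P3 → P4, P7: no single fragment contains all of {P1, P3, P4, P7}, and the restricted closure of {P1, P3} across the fragments never reaches {P4, P7}.
P5 → P3, P7 is preserved.
P7 → P2 is preserved.
P3, P5, P6 → P7 is preserved.

P1, P3 → P4, P7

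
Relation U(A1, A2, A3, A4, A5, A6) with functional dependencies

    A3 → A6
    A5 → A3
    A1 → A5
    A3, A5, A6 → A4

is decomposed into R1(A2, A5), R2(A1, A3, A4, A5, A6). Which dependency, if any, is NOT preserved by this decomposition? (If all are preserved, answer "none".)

none

A3 → A6 lies within R2.
A5 → A3 lies within R2.
A1 → A5 lies within R2.
A3, A5, A6 → A4 lies within R2.
Every dependency is enforceable on the fragments, so the decomposition is dependency-preserving.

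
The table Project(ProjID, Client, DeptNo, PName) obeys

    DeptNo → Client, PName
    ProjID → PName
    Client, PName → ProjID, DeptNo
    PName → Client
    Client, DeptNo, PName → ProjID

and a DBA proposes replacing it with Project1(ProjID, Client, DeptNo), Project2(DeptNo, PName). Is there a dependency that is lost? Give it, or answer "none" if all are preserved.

none

DeptNo → Client, PName: restricted closure across fragments reaches Client, PName.
ProjID → PName: restricted closure across fragments reaches PName.
Client, PName → ProjID, DeptNo: restricted closure across fragments reaches ProjID, DeptNo.
PName → Client: restricted closure across fragments reaches Client.
Client, DeptNo, PName → ProjID: restricted closure across fragments reaches ProjID.
Every dependency is enforceable on the fragments, so the decomposition is dependency-preserving.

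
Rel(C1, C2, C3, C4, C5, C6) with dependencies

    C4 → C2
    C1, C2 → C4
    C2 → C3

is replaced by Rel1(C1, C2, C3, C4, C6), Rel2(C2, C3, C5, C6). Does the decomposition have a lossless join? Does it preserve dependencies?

lossy but dependency-preserving

Lossless test: (C2, C3, C6)⁺ = {C2, C3, C6}, which is a superkey of neither fragment — lossy.
Dependency preservation: every FD's attributes lie within a single fragment, so each can be enforced locally — preserved.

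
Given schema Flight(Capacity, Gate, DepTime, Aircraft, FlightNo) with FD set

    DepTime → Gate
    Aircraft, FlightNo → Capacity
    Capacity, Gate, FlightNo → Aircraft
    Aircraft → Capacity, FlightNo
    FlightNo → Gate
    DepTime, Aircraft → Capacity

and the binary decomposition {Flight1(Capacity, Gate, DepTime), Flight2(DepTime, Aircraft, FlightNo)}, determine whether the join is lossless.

Common attributes: Flight1 ∩ Flight2 = {DepTime}.
Closure of {DepTime}: DepTime → Gate applies, adding Gate. So (DepTime)⁺ = {Gate, DepTime}.
The closure contains neither all of Flight1 = {Capacity, Gate, DepTime} nor all of Flight2 = {DepTime, Aircraft, FlightNo}, so the common attributes are not a superkey of either fragment. The join is lossy.

No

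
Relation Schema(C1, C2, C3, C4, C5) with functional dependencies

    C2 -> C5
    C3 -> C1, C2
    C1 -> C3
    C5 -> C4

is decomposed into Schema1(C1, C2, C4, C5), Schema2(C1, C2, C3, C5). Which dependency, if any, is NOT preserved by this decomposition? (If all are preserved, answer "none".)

none

C2 → C5 lies within Schema1.
C3 → C1, C2 lies within Schema2.
C1 → C3 lies within Schema2.
C5 → C4 lies within Schema1.
Every dependency is enforceable on the fragments, so the decomposition is dependency-preserving.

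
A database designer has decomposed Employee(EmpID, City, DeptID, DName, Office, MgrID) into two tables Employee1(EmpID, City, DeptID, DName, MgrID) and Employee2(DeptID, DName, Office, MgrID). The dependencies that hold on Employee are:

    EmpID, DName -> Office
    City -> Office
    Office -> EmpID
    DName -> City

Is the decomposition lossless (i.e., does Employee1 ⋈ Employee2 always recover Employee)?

Common attributes: Employee1 ∩ Employee2 = {DeptID, DName, MgrID}.
Closure of {DeptID, DName, MgrID}: DName → City applies, adding City; City → Office applies, adding Office; Office → EmpID applies, adding EmpID. So (DeptID, DName, MgrID)⁺ = {EmpID, City, DeptID, DName, Office, MgrID}.
This closure contains every attribute of Employee1, so Employee1 ∩ Employee2 → Employee1. The join is lossless.

Yes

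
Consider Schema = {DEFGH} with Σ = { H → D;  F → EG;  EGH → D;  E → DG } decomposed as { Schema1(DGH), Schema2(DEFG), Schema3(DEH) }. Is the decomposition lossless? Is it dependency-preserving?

lossy but dependency-preserving

Lossless test (chase): Rows 2 and 3 agree on E; apply E→DG and equate their DG entries. No row becomes fully distinguished — the join is lossy.
Dependency preservation: EGH → D is not contained in any single fragment, but the restricted closure of its left-hand side across the fragments still reaches the right-hand side; the remaining FDs each lie inside some fragment. All dependencies are preserved.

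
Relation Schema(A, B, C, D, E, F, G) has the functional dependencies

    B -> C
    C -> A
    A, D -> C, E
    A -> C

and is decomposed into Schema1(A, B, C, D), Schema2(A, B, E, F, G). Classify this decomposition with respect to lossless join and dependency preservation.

Lossless test: (A, B)⁺ = {A, B, C}, which is a superkey of neither fragment — lossy.
Dependency preservation: the restricted closure of {A, D} across the fragments never reaches {C, E}, so A, D → C, E cannot be enforced without a join — not preserved.

lossy and not dependency-preserving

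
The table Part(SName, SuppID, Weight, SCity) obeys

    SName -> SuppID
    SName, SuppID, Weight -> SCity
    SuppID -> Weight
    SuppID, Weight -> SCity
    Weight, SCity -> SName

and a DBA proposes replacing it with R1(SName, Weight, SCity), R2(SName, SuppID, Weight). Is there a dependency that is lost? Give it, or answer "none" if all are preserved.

none

SName → SuppID lies within R2.
SName, SuppID, Weight → SCity: restricted closure across fragments reaches SCity.
SuppID → Weight lies within R2.
SuppID, Weight → SCity: restricted closure across fragments reaches SCity.
Weight, SCity → SName lies within R1.
Every dependency is enforceable on the fragments, so the decomposition is dependency-preserving.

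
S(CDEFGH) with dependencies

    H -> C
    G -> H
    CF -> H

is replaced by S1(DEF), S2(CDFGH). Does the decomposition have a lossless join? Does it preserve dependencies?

Lossless test: (DF)⁺ = {DF}, which is a superkey of neither fragment — lossy.
Dependency preservation: every FD's attributes lie within a single fragment, so each can be enforced locally — preserved.

lossy but dependency-preserving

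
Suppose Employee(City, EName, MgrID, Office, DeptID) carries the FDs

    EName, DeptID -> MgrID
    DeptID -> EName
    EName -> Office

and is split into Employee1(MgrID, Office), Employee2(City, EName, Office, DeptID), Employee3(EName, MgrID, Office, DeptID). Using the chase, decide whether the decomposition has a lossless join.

Yes

Chase test. Columns are City, EName, MgrID, Office, DeptID; row i has aⱼ where attribute j ∈ Employeei, else bᵢⱼ.
Initial tableau (one row per fragment):
  row 1: b11 b12 a3 a4 b15
  row 2: a1 a2 b23 a4 a5
  row 3: b31 a2 a3 a4 a5
Rows 2 and 3 agree on EName, DeptID; apply EName, DeptID→MgrID and equate their MgrID entries.
Row 2 is now all distinguished symbols — the join is lossless.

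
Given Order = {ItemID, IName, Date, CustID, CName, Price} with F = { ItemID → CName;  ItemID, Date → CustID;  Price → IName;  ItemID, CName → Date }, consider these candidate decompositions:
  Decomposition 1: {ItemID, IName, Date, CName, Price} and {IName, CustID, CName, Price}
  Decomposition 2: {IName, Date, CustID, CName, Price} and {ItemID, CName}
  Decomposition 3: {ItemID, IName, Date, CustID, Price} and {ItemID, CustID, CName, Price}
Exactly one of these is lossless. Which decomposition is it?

Decomposition 1: common = {IName, CName, Price}, closure = {IName, CName, Price} → lossy.
Decomposition 2: common = {CName}, closure = {CName} → lossy.
Decomposition 3: common = {ItemID, CustID, Price}, closure = {ItemID, IName, Date, CustID, CName, Price} → lossless.

Decomposition 3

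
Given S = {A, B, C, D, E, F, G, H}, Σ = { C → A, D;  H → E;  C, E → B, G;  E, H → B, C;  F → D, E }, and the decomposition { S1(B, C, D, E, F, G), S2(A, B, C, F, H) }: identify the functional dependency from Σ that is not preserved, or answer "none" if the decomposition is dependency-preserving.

Check H → E: no single fragment contains all of {E, H}, and the restricted closure of {H} across the fragments never reaches {E}.
C → A, D is preserved.
C, E → B, G is preserved.
E, H → B, C is preserved.
F → D, E is preserved.

H → E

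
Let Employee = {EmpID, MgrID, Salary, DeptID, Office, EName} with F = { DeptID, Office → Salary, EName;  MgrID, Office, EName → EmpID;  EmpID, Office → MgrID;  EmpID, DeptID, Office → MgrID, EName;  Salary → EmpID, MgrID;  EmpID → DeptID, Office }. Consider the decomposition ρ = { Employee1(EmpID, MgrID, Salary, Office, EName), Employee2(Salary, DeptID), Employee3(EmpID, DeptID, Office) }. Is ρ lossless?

Yes

Chase test. Columns are EmpID, MgrID, Salary, DeptID, Office, EName; row i has aⱼ where attribute j ∈ Employeei, else bᵢⱼ.
Initial tableau (one row per fragment):
  row 1: a1 a2 a3 b14 a5 a6
  row 2: b21 b22 a3 a4 b25 b26
  row 3: a1 b32 b33 a4 a5 b36
Rows 1 and 3 agree on EmpID, Office; apply EmpID, Office→MgrID and equate their MgrID entries.
Rows 1 and 2 agree on Salary; apply Salary→EmpID, MgrID and equate their EmpID, MgrID entries.
Rows 1 and 2 agree on EmpID; apply EmpID→DeptID, Office and equate their DeptID, Office entries.
Rows 1 and 2 agree on DeptID, Office; apply DeptID, Office→Salary, EName and equate their Salary, EName entries.
Rows 1 and 3 agree on DeptID, Office; apply DeptID, Office→Salary, EName and equate their Salary, EName entries.
Row 1 is now all distinguished symbols — the join is lossless.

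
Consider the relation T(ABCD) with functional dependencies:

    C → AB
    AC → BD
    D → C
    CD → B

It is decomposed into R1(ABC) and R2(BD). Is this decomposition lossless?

Common attributes: R1 ∩ R2 = {B}.
No dependency enlarges {B}, so (B)⁺ = {B}.
The closure contains neither all of R1 = {ABC} nor all of R2 = {BD}, so the common attributes are not a superkey of either fragment. The join is lossy.

No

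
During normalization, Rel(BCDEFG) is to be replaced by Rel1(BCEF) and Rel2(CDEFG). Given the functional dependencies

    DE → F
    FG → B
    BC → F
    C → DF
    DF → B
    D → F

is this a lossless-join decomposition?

Common attributes: Rel1 ∩ Rel2 = {CEF}.
Closure of {CEF}: C → DF applies, adding D; DF → B applies, adding B. So (CEF)⁺ = {BCDEF}.
This closure contains every attribute of Rel1, so Rel1 ∩ Rel2 → Rel1. The join is lossless.

Yes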